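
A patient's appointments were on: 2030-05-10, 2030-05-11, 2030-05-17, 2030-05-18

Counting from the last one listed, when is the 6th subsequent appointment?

2030-06-08

The gap pattern 1, 6, 1 repeats every 2 events.
These are the Fridays and Saturdays of each week.
Next Friday: 2030-05-24.
The following Saturday is 2030-05-25.
The following Friday is 2030-05-31.
The following Saturday is 2030-06-01.
Next Friday: 2030-06-07.
The following Saturday is 2030-06-08.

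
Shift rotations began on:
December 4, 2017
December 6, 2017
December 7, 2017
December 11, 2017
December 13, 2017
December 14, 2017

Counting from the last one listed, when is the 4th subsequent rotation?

December 25, 2017

Every event lands on a Monday or Wednesday or Thursday (gaps cycle 2, 1, 4, 2, 1).
So the schedule is: every Monday, Wednesday and Thursday.
Next Monday: December 18, 2017.
The following Wednesday is December 20, 2017.
The following Thursday is December 21, 2017.
Next Monday: December 25, 2017.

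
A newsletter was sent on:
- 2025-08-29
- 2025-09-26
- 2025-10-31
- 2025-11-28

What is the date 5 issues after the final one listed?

2026-04-24

These are Fridays with 28, 35, 28-day gaps.
Each is the final Friday of its month — 2025-08-29 is past the 28th, so '4th Friday' doesn't fit.
Last Friday of December 2025: 2025-12-26.
January 2026 ends with Friday 2026-01-30.
Last Friday of February 2026: 2026-02-27.
March 2026 ends with Friday 2026-03-27.
Last Friday of April 2026: 2026-04-24.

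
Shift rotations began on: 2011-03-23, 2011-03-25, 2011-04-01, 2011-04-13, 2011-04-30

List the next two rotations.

Gaps: 2, 7, 12, 17 days — each gap is 5 larger than the previous one.
Next gap: 22 days. 2011-04-30 + 22 days = 2011-05-22.
Next gap: 27 days. 2011-05-22 + 27 days = 2011-06-18.

2011-05-22, 2011-06-18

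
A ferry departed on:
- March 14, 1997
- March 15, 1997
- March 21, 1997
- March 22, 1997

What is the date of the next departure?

March 28, 1997

Gaps: 1, 6, 1 days — not constant, but cyclic with period 2.
The events fall on every Friday and Saturday.
The following Friday is March 28, 1997.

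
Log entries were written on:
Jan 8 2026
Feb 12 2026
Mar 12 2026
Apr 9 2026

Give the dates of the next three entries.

All dates are Thursdays, 35, 28, 28 days apart.
Specifically, the 2nd Thursday of each month.
2nd Thursday of May 2026: May 14 2026.
June 2026 — 2nd Thursday is Jun 11 2026.
2nd Thursday of July 2026: Jul 9 2026.

May 14 2026, Jun 11 2026, Jul 9 2026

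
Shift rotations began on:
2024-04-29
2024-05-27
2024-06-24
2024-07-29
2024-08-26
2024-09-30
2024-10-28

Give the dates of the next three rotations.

Every date is a Monday; gaps 28, 28, 35, 28, 35, 28 days.
Each is the last Monday of its month (at least one falls on the 29th or later, ruling out '4th Monday').
November 2024 ends with Monday 2024-11-25.
Last Monday of December 2024: 2024-12-30.
Last Monday of January 2025: 2025-01-27.

2024-11-25, 2024-12-30, 2025-01-27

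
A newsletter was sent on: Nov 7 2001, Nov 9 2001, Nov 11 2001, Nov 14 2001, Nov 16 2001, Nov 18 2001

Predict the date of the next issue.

The gap pattern 2, 2, 3, 2, 2 repeats every 3 events.
These are the Wednesdays, Fridays and Sundays of each week.
The following Wednesday is Nov 21 2001.

Nov 21 2001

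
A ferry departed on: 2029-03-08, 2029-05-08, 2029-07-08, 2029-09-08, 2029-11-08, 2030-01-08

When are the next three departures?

Gaps: 61, 61, 62, 61, 61 days — not constant. Every event is on the 8th of the month.
Pattern: the 8th of every 2 months.
Next: March 2030 → 2030-03-08.
Next: May 2030 → 2030-05-08.
July 2030: 2030-07-08.

2030-03-08, 2030-05-08, 2030-07-08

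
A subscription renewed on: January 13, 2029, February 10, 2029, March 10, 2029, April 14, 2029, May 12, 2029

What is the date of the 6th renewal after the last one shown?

All dates are Saturdays, 28, 28, 35, 28 days apart.
Specifically, the 2nd Saturday of each month.
June 2029 — 2nd Saturday is June 9, 2029.
2nd Saturday of July 2029: July 14, 2029.
August 2029 — 2nd Saturday is August 11, 2029.
2nd Saturday of September 2029: September 8, 2029.
October 2029 — 2nd Saturday is October 13, 2029.
November 2029 — 2nd Saturday is November 10, 2029.

November 10, 2029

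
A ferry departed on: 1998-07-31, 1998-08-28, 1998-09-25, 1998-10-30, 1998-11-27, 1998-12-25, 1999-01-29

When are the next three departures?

1999-02-26, 1999-03-26, 1999-04-30

Every date is a Friday; gaps 28, 28, 35, 28, 28, 35 days.
Each is the last Friday of its month (at least one falls on the 29th or later, ruling out '4th Friday').
Last Friday of February 1999: 1999-02-26.
March 1999 ends with Friday 1999-03-26.
April 1999 ends with Friday 1999-04-30.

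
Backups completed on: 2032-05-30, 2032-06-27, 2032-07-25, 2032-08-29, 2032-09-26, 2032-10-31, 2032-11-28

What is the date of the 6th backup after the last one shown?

These are Sundays with 28, 28, 35, 28, 35, 28-day gaps.
Each is the final Sunday of its month — 2032-05-30 is past the 28th, so '4th Sunday' doesn't fit.
Last Sunday of December 2032: 2032-12-26.
January 2033 ends with Sunday 2033-01-30.
Last Sunday of February 2033: 2033-02-27.
Last Sunday of March 2033: 2033-03-27.
Last Sunday of April 2033: 2033-04-24.
Last Sunday of May 2033: 2033-05-29.

2033-05-29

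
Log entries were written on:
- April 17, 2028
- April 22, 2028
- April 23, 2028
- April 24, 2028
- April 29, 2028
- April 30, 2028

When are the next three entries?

Every event lands on a Monday or Saturday or Sunday (gaps cycle 5, 1, 1, 5, 1).
So the schedule is: every Monday, Saturday and Sunday.
The following Monday is May 1, 2028.
Next Saturday: May 6, 2028.
The following Sunday is May 7, 2028.

May 1, 2028; May 6, 2028; May 7, 2028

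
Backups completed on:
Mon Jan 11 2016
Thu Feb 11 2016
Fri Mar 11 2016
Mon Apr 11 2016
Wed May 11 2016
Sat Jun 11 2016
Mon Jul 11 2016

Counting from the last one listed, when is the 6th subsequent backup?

Wed Jan 11 2017

Gaps: 31, 29, 31, 30, 31, 30 days — not constant. Every event is on the 11th of the month.
Pattern: the 11th of each month.
Next: August 2016 → Thu Aug 11 2016.
September 2016: Sun Sep 11 2016.
Next: October 2016 → Tue Oct 11 2016.
November 2016: Fri Nov 11 2016.
Next: December 2016 → Sun Dec 11 2016.
Next: January 2017 → Wed Jan 11 2017.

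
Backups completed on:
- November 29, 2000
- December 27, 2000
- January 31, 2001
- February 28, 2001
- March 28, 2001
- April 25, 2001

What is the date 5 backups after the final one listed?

September 26, 2001

These are Wednesdays with 28, 35, 28, 28, 28-day gaps.
Each is the final Wednesday of its month — November 29, 2000 is past the 28th, so '4th Wednesday' doesn't fit.
Last Wednesday of May 2001: May 30, 2001.
Last Wednesday of June 2001: June 27, 2001.
July 2001 ends with Wednesday July 25, 2001.
August 2001 ends with Wednesday August 29, 2001.
Last Wednesday of September 2001: September 26, 2001.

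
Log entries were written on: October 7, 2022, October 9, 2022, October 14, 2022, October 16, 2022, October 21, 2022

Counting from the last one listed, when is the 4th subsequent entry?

November 4, 2022

Every event lands on a Friday or Sunday (gaps cycle 2, 5, 2, 5).
So the schedule is: every Friday and Sunday.
The following Sunday is October 23, 2022.
Next Friday: October 28, 2022.
Next Sunday: October 30, 2022.
The following Friday is November 4, 2022.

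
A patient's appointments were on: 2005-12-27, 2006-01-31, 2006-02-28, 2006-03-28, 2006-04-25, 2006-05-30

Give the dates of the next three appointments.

2006-06-27, 2006-07-25, 2006-08-29

Every date is a Tuesday; gaps 35, 28, 28, 28, 35 days.
Each is the last Tuesday of its month (at least one falls on the 29th or later, ruling out '4th Tuesday').
Last Tuesday of June 2006: 2006-06-27.
Last Tuesday of July 2006: 2006-07-25.
Last Tuesday of August 2006: 2006-08-29.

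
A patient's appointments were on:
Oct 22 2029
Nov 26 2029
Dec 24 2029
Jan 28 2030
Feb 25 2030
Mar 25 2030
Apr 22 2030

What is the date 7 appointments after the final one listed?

All dates are Mondays, 35, 28, 35, 28, 28, 28 days apart.
Specifically, the 4th Monday of each month.
May 2030 — 4th Monday is May 27 2030.
June 2030 — 4th Monday is Jun 24 2030.
4th Monday of July 2030: Jul 22 2030.
August 2030 — 4th Monday is Aug 26 2030.
September 2030 — 4th Monday is Sep 23 2030.
4th Monday of October 2030: Oct 28 2030.
November 2030 — 4th Monday is Nov 25 2030.

Nov 25 2030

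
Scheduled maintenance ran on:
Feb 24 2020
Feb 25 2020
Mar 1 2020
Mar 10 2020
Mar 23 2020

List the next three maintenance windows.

Apr 9 2020, Apr 30 2020, May 25 2020

The spacing grows by 4 each time: 1, 5, 9, 13 days.
Next gap: 17 days. Mar 23 2020 + 17 days = Apr 9 2020.
Next gap: 21 days. Apr 9 2020 + 21 days = Apr 30 2020.
Next gap: 25 days. Apr 30 2020 + 25 days = May 25 2020.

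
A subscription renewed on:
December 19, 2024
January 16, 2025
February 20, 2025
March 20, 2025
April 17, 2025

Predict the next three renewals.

These are Thursdays at 28- or 35-day spacing (28, 35, 28, 28).
The pattern: 3rd Thursday of the month.
May 2025 — 3rd Thursday is May 15, 2025.
June 2025 — 3rd Thursday is June 19, 2025.
July 2025 — 3rd Thursday is July 17, 2025.

May 15, 2025; June 19, 2025; July 17, 2025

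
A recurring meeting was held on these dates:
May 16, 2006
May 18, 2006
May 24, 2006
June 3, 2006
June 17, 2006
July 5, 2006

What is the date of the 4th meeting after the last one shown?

October 25, 2006

Intervals are 2, 6, 10, 14, 18 days — an arithmetic progression with common difference 4.
Next gap: 22 days. July 5, 2006 + 22 days = July 27, 2006.
Next gap: 26 days. July 27, 2006 + 26 days = August 22, 2006.
Next gap: 30 days. August 22, 2006 + 30 days = September 21, 2006.
Next gap: 34 days. September 21, 2006 + 34 days = October 25, 2006.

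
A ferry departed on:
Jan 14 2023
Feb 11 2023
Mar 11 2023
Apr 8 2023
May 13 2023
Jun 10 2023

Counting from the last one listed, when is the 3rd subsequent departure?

These are Saturdays at 28- or 35-day spacing (28, 28, 28, 35, 28).
The pattern: 2nd Saturday of the month.
July 2023 — 2nd Saturday is Jul 8 2023.
August 2023 — 2nd Saturday is Aug 12 2023.
2nd Saturday of September 2023: Sep 9 2023.

Sep 9 2023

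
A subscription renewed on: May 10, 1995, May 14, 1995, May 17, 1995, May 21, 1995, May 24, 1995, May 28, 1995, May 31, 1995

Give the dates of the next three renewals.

June 4, 1995; June 7, 1995; June 11, 1995

Gaps: 4, 3, 4, 3, 4, 3 days — not constant, but cyclic with period 2.
The events fall on every Wednesday and Sunday.
The following Sunday is June 4, 1995.
The following Wednesday is June 7, 1995.
Next Sunday: June 11, 1995.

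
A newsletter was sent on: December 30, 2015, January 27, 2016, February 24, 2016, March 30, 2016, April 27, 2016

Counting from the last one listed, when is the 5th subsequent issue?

September 28, 2016

All Wednesdays; the gaps (28, 28, 35, 28) vary with month length.
This is the last Wednesday of each month.
Last Wednesday of May 2016: May 25, 2016.
Last Wednesday of June 2016: June 29, 2016.
Last Wednesday of July 2016: July 27, 2016.
August 2016 ends with Wednesday August 31, 2016.
September 2016 ends with Wednesday September 28, 2016.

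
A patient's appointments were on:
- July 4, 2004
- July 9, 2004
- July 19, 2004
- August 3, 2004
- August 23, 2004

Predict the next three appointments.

Intervals are 5, 10, 15, 20 days — an arithmetic progression with common difference 5.
Next gap: 25 days. August 23, 2004 + 25 days = September 17, 2004.
Next gap: 30 days. September 17, 2004 + 30 days = October 17, 2004.
Next gap: 35 days. October 17, 2004 + 35 days = November 21, 2004.

September 17, 2004; October 17, 2004; November 21, 2004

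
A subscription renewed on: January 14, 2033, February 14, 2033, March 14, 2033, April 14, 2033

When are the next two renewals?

The day-of-month is always 14 (31, 28, 31 days between events).
So this recurs on the 14th of each month.
Next: May 2033 → May 14, 2033.
June 2033: June 14, 2033.

May 14, 2033; June 14, 2033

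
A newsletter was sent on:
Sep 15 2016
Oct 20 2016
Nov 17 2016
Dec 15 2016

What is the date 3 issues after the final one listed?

Mar 16 2017

Gaps: 35, 28, 28 days — a mix of 28 and 35. Every date is a Thursday.
Each is the 3rd Thursday of its month.
January 2017 — 3rd Thursday is Jan 19 2017.
3rd Thursday of February 2017: Feb 16 2017.
March 2017 — 3rd Thursday is Mar 16 2017.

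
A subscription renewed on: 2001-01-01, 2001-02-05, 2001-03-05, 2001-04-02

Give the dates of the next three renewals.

All dates are Mondays, 35, 28, 28 days apart.
Specifically, the 1st Monday of each month.
May 2001 — 1st Monday is 2001-05-07.
1st Monday of June 2001: 2001-06-04.
1st Monday of July 2001: 2001-07-02.

2001-05-07, 2001-06-04, 2001-07-02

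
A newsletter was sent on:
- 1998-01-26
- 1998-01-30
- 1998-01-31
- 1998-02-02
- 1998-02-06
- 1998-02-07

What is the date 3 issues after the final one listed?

1998-02-14

Gaps: 4, 1, 2, 4, 1 days — not constant, but cyclic with period 3.
The events fall on every Monday, Friday and Saturday.
Next Monday: 1998-02-09.
Next Friday: 1998-02-13.
The following Saturday is 1998-02-14.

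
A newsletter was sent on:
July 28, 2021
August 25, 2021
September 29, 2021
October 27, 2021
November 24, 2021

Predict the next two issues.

These are Wednesdays with 28, 35, 28, 28-day gaps.
Each is the final Wednesday of its month — September 29, 2021 is past the 28th, so '4th Wednesday' doesn't fit.
Last Wednesday of December 2021: December 29, 2021.
Last Wednesday of January 2022: January 26, 2022.

December 29, 2021; January 26, 2022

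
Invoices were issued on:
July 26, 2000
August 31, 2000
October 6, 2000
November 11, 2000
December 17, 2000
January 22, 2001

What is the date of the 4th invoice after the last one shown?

Gaps between consecutive events: 36, 36, 36, 36, 36 days — a constant 36-day interval.
January 22, 2001 + 36 days = February 27, 2001.
February 27, 2001 + 36 days = April 4, 2001.
April 4, 2001 + 36 days = May 10, 2001.
May 10, 2001 + 36 days = June 15, 2001.

June 15, 2001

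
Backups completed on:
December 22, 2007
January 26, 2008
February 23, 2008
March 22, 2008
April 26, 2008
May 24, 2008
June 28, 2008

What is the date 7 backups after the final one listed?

January 24, 2009

These are Saturdays at 28- or 35-day spacing (35, 28, 28, 35, 28, 35).
The pattern: 4th Saturday of the month.
July 2008 — 4th Saturday is July 26, 2008.
4th Saturday of August 2008: August 23, 2008.
September 2008 — 4th Saturday is September 27, 2008.
October 2008 — 4th Saturday is October 25, 2008.
4th Saturday of November 2008: November 22, 2008.
December 2008 — 4th Saturday is December 27, 2008.
4th Saturday of January 2009: January 24, 2009.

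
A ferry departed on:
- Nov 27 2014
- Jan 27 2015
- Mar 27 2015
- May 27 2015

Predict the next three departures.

Jul 27 2015, Sep 27 2015, Nov 27 2015

The day-of-month is always 27 (61, 59, 61 days between events).
So this recurs on the 27th of every 2 months.
Next: July 2015 → Jul 27 2015.
September 2015: Sep 27 2015.
Next: November 2015 → Nov 27 2015.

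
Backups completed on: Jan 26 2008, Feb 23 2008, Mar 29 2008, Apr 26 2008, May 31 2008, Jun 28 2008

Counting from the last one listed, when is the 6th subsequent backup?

Dec 27 2008

Every date is a Saturday; gaps 28, 35, 28, 35, 28 days.
Each is the last Saturday of its month (at least one falls on the 29th or later, ruling out '4th Saturday').
Last Saturday of July 2008: Jul 26 2008.
Last Saturday of August 2008: Aug 30 2008.
September 2008 ends with Saturday Sep 27 2008.
Last Saturday of October 2008: Oct 25 2008.
November 2008 ends with Saturday Nov 29 2008.
Last Saturday of December 2008: Dec 27 2008.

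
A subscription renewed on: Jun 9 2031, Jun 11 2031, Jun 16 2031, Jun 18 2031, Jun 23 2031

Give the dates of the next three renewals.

The gap pattern 2, 5, 2, 5 repeats every 2 events.
These are the Mondays and Wednesdays of each week.
The following Wednesday is Jun 25 2031.
The following Monday is Jun 30 2031.
Next Wednesday: Jul 2 2031.

Jun 25 2031, Jun 30 2031, Jul 2 2031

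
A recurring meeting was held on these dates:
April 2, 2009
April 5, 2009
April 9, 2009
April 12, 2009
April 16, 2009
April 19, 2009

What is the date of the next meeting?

The gap pattern 3, 4, 3, 4, 3 repeats every 2 events.
These are the Thursdays and Sundays of each week.
The following Thursday is April 23, 2009.

April 23, 2009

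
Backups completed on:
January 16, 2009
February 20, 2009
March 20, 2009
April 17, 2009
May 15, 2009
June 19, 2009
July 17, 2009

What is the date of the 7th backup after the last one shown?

February 19, 2010

All dates are Fridays, 35, 28, 28, 28, 35, 28 days apart.
Specifically, the 3rd Friday of each month.
3rd Friday of August 2009: August 21, 2009.
September 2009 — 3rd Friday is September 18, 2009.
3rd Friday of October 2009: October 16, 2009.
November 2009 — 3rd Friday is November 20, 2009.
December 2009 — 3rd Friday is December 18, 2009.
3rd Friday of January 2010: January 15, 2010.
3rd Friday of February 2010: February 19, 2010.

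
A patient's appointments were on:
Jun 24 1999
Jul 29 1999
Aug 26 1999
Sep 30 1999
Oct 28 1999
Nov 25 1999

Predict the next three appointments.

Dec 30 1999, Jan 27 2000, Feb 24 2000

Every date is a Thursday; gaps 35, 28, 35, 28, 28 days.
Each is the last Thursday of its month (at least one falls on the 29th or later, ruling out '4th Thursday').
Last Thursday of December 1999: Dec 30 1999.
January 2000 ends with Thursday Jan 27 2000.
February 2000 ends with Thursday Feb 24 2000.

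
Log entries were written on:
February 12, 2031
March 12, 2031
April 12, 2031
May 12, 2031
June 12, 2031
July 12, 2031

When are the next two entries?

Each date is the 12th; the gaps (28, 31, 30, 31, 30) track the month lengths.
The rule is the 12th of each month.
August 2031: August 12, 2031.
September 2031: September 12, 2031.

August 12, 2031; September 12, 2031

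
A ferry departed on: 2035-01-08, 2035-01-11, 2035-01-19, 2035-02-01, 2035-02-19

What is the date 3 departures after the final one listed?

Gaps: 3, 8, 13, 18 days — each gap is 5 larger than the previous one.
Next gap: 23 days. 2035-02-19 + 23 days = 2035-03-14.
Next gap: 28 days. 2035-03-14 + 28 days = 2035-04-11.
Next gap: 33 days. 2035-04-11 + 33 days = 2035-05-14.

2035-05-14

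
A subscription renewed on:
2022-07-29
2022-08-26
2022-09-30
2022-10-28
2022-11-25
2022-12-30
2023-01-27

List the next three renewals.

2023-02-24, 2023-03-31, 2023-04-28

Every date is a Friday; gaps 28, 35, 28, 28, 35, 28 days.
Each is the last Friday of its month (at least one falls on the 29th or later, ruling out '4th Friday').
Last Friday of February 2023: 2023-02-24.
Last Friday of March 2023: 2023-03-31.
April 2023 ends with Friday 2023-04-28.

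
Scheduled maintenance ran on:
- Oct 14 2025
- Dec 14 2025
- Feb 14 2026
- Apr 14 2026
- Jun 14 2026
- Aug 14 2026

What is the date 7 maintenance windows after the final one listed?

Gaps: 61, 62, 59, 61, 61 days — not constant. Every event is on the 14th of the month.
Pattern: the 14th of every 2 months.
October 2026: Oct 14 2026.
December 2026: Dec 14 2026.
Next: February 2027 → Feb 14 2027.
April 2027: Apr 14 2027.
June 2027: Jun 14 2027.
Next: August 2027 → Aug 14 2027.
October 2027: Oct 14 2027.

Oct 14 2027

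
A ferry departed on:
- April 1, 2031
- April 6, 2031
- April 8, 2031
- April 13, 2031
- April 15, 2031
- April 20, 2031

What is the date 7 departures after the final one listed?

May 13, 2031

Every event lands on a Tuesday or Sunday (gaps cycle 5, 2, 5, 2, 5).
So the schedule is: every Tuesday and Sunday.
Next Tuesday: April 22, 2031.
The following Sunday is April 27, 2031.
Next Tuesday: April 29, 2031.
The following Sunday is May 4, 2031.
Next Tuesday: May 6, 2031.
Next Sunday: May 11, 2031.
The following Tuesday is May 13, 2031.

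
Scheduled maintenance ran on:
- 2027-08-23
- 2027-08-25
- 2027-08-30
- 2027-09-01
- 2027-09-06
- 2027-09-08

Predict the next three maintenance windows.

Gaps: 2, 5, 2, 5, 2 days — not constant, but cyclic with period 2.
The events fall on every Monday and Wednesday.
Next Monday: 2027-09-13.
The following Wednesday is 2027-09-15.
The following Monday is 2027-09-20.

2027-09-13, 2027-09-15, 2027-09-20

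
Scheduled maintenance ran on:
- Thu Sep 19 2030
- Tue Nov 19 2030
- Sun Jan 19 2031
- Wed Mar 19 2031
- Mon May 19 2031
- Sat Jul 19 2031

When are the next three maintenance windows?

Fri Sep 19 2031, Wed Nov 19 2031, Mon Jan 19 2032

Gaps: 61, 61, 59, 61, 61 days — not constant. Every event is on the 19th of the month.
Pattern: the 19th of every 2 months.
Next: September 2031 → Fri Sep 19 2031.
November 2031: Wed Nov 19 2031.
January 2032: Mon Jan 19 2032.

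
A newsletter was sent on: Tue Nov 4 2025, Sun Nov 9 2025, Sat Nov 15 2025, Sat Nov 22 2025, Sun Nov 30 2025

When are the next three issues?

Tue Dec 9 2025, Fri Dec 19 2025, Tue Dec 30 2025

Intervals are 5, 6, 7, 8 days — an arithmetic progression with common difference 1.
Next gap: 9 days. Sun Nov 30 2025 + 9 days = Tue Dec 9 2025.
Next gap: 10 days. Tue Dec 9 2025 + 10 days = Fri Dec 19 2025.
Next gap: 11 days. Fri Dec 19 2025 + 11 days = Tue Dec 30 2025.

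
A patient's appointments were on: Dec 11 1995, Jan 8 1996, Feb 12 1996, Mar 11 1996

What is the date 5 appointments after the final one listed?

These are Mondays at 28- or 35-day spacing (28, 35, 28).
The pattern: 2nd Monday of the month.
2nd Monday of April 1996: Apr 8 1996.
2nd Monday of May 1996: May 13 1996.
2nd Monday of June 1996: Jun 10 1996.
2nd Monday of July 1996: Jul 8 1996.
August 1996 — 2nd Monday is Aug 12 1996.

Aug 12 1996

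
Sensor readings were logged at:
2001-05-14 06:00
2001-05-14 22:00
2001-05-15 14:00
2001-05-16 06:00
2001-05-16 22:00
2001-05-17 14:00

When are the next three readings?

The interval is a steady 16 hours (16, 16, 16, 16, 16).
2001-05-17 14:00 + 16 h = 2001-05-18 06:00.
2001-05-18 06:00 + 16 h = 2001-05-18 22:00.
2001-05-18 22:00 + 16 h = 2001-05-19 14:00.

2001-05-18 06:00, 2001-05-18 22:00, 2001-05-19 14:00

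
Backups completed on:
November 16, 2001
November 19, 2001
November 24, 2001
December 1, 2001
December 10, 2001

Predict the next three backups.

The spacing grows by 2 each time: 3, 5, 7, 9 days.
Next gap: 11 days. December 10, 2001 + 11 days = December 21, 2001.
Next gap: 13 days. December 21, 2001 + 13 days = January 3, 2002.
Next gap: 15 days. January 3, 2002 + 15 days = January 18, 2002.

December 21, 2001; January 3, 2002; January 18, 2002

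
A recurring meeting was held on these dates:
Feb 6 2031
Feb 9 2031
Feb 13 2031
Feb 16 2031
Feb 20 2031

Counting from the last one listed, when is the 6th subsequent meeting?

Every event lands on a Thursday or Sunday (gaps cycle 3, 4, 3, 4).
So the schedule is: every Thursday and Sunday.
Next Sunday: Feb 23 2031.
The following Thursday is Feb 27 2031.
The following Sunday is Mar 2 2031.
The following Thursday is Mar 6 2031.
Next Sunday: Mar 9 2031.
Next Thursday: Mar 13 2031.

Mar 13 2031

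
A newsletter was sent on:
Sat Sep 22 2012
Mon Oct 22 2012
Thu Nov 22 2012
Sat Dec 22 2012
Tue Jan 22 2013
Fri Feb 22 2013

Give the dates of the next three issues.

Each date is the 22nd; the gaps (30, 31, 30, 31, 31) track the month lengths.
The rule is the 22nd of each month.
March 2013: Fri Mar 22 2013.
April 2013: Mon Apr 22 2013.
Next: May 2013 → Wed May 22 2013.

Fri Mar 22 2013, Mon Apr 22 2013, Wed May 22 2013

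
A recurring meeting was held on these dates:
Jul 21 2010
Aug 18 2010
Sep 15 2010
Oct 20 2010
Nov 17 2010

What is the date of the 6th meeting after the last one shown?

May 18 2011

These are Wednesdays at 28- or 35-day spacing (28, 28, 35, 28).
The pattern: 3rd Wednesday of the month.
3rd Wednesday of December 2010: Dec 15 2010.
3rd Wednesday of January 2011: Jan 19 2011.
February 2011 — 3rd Wednesday is Feb 16 2011.
March 2011 — 3rd Wednesday is Mar 16 2011.
April 2011 — 3rd Wednesday is Apr 20 2011.
May 2011 — 3rd Wednesday is May 18 2011.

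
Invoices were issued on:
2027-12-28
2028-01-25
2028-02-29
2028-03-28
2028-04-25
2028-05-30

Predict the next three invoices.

These are Tuesdays with 28, 35, 28, 28, 35-day gaps.
Each is the final Tuesday of its month — 2028-02-29 is past the 28th, so '4th Tuesday' doesn't fit.
June 2028 ends with Tuesday 2028-06-27.
Last Tuesday of July 2028: 2028-07-25.
Last Tuesday of August 2028: 2028-08-29.

2028-06-27, 2028-07-25, 2028-08-29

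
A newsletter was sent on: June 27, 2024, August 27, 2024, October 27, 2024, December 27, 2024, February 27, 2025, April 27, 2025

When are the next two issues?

The day-of-month is always 27 (61, 61, 61, 62, 59 days between events).
So this recurs on the 27th of every 2 months.
June 2025: June 27, 2025.
Next: August 2025 → August 27, 2025.

June 27, 2025; August 27, 2025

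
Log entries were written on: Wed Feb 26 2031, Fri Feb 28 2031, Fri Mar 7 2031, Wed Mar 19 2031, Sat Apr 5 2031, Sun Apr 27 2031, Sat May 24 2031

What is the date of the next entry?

Intervals are 2, 7, 12, 17, 22, 27 days — an arithmetic progression with common difference 5.
Next gap: 32 days. Sat May 24 2031 + 32 days = Wed Jun 25 2031.

Wed Jun 25 2031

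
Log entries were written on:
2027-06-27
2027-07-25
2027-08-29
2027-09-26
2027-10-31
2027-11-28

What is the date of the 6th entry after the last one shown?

2028-05-28

All Sundays; the gaps (28, 35, 28, 35, 28) vary with month length.
This is the last Sunday of each month.
Last Sunday of December 2027: 2027-12-26.
January 2028 ends with Sunday 2028-01-30.
Last Sunday of February 2028: 2028-02-27.
March 2028 ends with Sunday 2028-03-26.
Last Sunday of April 2028: 2028-04-30.
Last Sunday of May 2028: 2028-05-28.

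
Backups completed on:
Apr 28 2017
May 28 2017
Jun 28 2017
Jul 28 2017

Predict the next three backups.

Aug 28 2017, Sep 28 2017, Oct 28 2017

Each date is the 28th; the gaps (30, 31, 30) track the month lengths.
The rule is the 28th of each month.
August 2017: Aug 28 2017.
Next: September 2017 → Sep 28 2017.
Next: October 2017 → Oct 28 2017.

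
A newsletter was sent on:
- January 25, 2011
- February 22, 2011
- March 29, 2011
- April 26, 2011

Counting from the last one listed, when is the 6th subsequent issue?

October 25, 2011

All Tuesdays; the gaps (28, 35, 28) vary with month length.
This is the last Tuesday of each month.
May 2011 ends with Tuesday May 31, 2011.
Last Tuesday of June 2011: June 28, 2011.
Last Tuesday of July 2011: July 26, 2011.
Last Tuesday of August 2011: August 30, 2011.
Last Tuesday of September 2011: September 27, 2011.
October 2011 ends with Tuesday October 25, 2011.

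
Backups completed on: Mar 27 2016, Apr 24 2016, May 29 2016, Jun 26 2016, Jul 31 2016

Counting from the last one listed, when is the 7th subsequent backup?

Feb 26 2017

Every date is a Sunday; gaps 28, 35, 28, 35 days.
Each is the last Sunday of its month (at least one falls on the 29th or later, ruling out '4th Sunday').
Last Sunday of August 2016: Aug 28 2016.
Last Sunday of September 2016: Sep 25 2016.
October 2016 ends with Sunday Oct 30 2016.
November 2016 ends with Sunday Nov 27 2016.
December 2016 ends with Sunday Dec 25 2016.
Last Sunday of January 2017: Jan 29 2017.
Last Sunday of February 2017: Feb 26 2017.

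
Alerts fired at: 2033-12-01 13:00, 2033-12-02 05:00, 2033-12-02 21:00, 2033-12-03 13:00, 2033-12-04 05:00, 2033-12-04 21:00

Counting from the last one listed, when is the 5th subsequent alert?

2033-12-08 05:00

The interval is a steady 16 hours (16, 16, 16, 16, 16).
2033-12-04 21:00 + 16 h = 2033-12-05 13:00.
2033-12-05 13:00 + 16 h = 2033-12-06 05:00.
2033-12-06 05:00 + 16 h = 2033-12-06 21:00.
2033-12-06 21:00 + 16 h = 2033-12-07 13:00.
2033-12-07 13:00 + 16 h = 2033-12-08 05:00.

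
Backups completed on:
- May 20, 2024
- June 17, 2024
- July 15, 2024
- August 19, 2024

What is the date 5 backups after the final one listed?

January 20, 2025

These are Mondays at 28- or 35-day spacing (28, 28, 35).
The pattern: 3rd Monday of the month.
3rd Monday of September 2024: September 16, 2024.
3rd Monday of October 2024: October 21, 2024.
November 2024 — 3rd Monday is November 18, 2024.
December 2024 — 3rd Monday is December 16, 2024.
3rd Monday of January 2025: January 20, 2025.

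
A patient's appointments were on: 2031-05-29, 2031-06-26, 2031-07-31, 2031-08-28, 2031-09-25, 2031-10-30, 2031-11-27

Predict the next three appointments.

2031-12-25, 2032-01-29, 2032-02-26

These are Thursdays with 28, 35, 28, 28, 35, 28-day gaps.
Each is the final Thursday of its month — 2031-05-29 is past the 28th, so '4th Thursday' doesn't fit.
Last Thursday of December 2031: 2031-12-25.
January 2032 ends with Thursday 2032-01-29.
February 2032 ends with Thursday 2032-02-26.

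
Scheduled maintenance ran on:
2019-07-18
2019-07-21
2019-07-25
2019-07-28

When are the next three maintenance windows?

Every event lands on a Thursday or Sunday (gaps cycle 3, 4, 3).
So the schedule is: every Thursday and Sunday.
Next Thursday: 2019-08-01.
Next Sunday: 2019-08-04.
The following Thursday is 2019-08-08.

2019-08-01, 2019-08-04, 2019-08-08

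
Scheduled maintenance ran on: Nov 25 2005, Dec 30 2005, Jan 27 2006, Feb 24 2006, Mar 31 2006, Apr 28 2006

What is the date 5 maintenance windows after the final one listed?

All Fridays; the gaps (35, 28, 28, 35, 28) vary with month length.
This is the last Friday of each month.
Last Friday of May 2006: May 26 2006.
Last Friday of June 2006: Jun 30 2006.
Last Friday of July 2006: Jul 28 2006.
Last Friday of August 2006: Aug 25 2006.
Last Friday of September 2006: Sep 29 2006.

Sep 29 2006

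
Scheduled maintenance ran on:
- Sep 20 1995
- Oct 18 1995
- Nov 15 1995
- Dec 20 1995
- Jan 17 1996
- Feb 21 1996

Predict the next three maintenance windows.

All dates are Wednesdays, 28, 28, 35, 28, 35 days apart.
Specifically, the 3rd Wednesday of each month.
March 1996 — 3rd Wednesday is Mar 20 1996.
April 1996 — 3rd Wednesday is Apr 17 1996.
May 1996 — 3rd Wednesday is May 15 1996.

Mar 20 1996, Apr 17 1996, May 15 1996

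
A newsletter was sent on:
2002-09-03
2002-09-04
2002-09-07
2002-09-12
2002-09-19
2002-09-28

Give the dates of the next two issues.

2002-10-09, 2002-10-22

Gaps: 1, 3, 5, 7, 9 days — each gap is 2 larger than the previous one.
Next gap: 11 days. 2002-09-28 + 11 days = 2002-10-09.
Next gap: 13 days. 2002-10-09 + 13 days = 2002-10-22.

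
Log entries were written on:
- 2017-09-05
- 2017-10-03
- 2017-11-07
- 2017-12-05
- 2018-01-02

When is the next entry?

Gaps: 28, 35, 28, 28 days — a mix of 28 and 35. Every date is a Tuesday.
Each is the 1st Tuesday of its month.
1st Tuesday of February 2018: 2018-02-06.

2018-02-06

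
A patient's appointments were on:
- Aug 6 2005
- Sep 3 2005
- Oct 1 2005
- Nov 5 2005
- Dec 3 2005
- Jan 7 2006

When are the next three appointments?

All dates are Saturdays, 28, 28, 35, 28, 35 days apart.
Specifically, the 1st Saturday of each month.
February 2006 — 1st Saturday is Feb 4 2006.
1st Saturday of March 2006: Mar 4 2006.
April 2006 — 1st Saturday is Apr 1 2006.

Feb 4 2006, Mar 4 2006, Apr 1 2006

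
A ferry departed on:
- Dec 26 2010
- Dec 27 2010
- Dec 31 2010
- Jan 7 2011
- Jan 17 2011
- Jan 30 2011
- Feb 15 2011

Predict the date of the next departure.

Mar 6 2011

Intervals are 1, 4, 7, 10, 13, 16 days — an arithmetic progression with common difference 3.
Next gap: 19 days. Feb 15 2011 + 19 days = Mar 6 2011.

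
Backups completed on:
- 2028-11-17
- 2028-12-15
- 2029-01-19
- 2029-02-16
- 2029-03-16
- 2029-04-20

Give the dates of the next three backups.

2029-05-18, 2029-06-15, 2029-07-20

These are Fridays at 28- or 35-day spacing (28, 35, 28, 28, 35).
The pattern: 3rd Friday of the month.
May 2029 — 3rd Friday is 2029-05-18.
June 2029 — 3rd Friday is 2029-06-15.
3rd Friday of July 2029: 2029-07-20.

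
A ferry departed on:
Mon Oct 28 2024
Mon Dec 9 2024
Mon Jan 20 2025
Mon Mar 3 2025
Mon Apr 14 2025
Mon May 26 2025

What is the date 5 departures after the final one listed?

Gaps between consecutive events: 42, 42, 42, 42, 42 days — a constant 42-day interval.
Mon May 26 2025 + 42 days = Mon Jul 7 2025.
Mon Jul 7 2025 + 42 days = Mon Aug 18 2025.
Mon Aug 18 2025 + 42 days = Mon Sep 29 2025.
Mon Sep 29 2025 + 42 days = Mon Nov 10 2025.
Mon Nov 10 2025 + 42 days = Mon Dec 22 2025.

Mon Dec 22 2025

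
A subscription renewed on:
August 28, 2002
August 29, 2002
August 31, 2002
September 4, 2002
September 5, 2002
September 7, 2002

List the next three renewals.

Gaps: 1, 2, 4, 1, 2 days — not constant, but cyclic with period 3.
The events fall on every Wednesday, Thursday and Saturday.
Next Wednesday: September 11, 2002.
Next Thursday: September 12, 2002.
Next Saturday: September 14, 2002.

September 11, 2002; September 12, 2002; September 14, 2002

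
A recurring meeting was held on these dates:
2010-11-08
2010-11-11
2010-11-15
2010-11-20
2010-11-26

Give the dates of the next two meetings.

2010-12-03, 2010-12-11

Gaps: 3, 4, 5, 6 days — each gap is 1 larger than the previous one.
Next gap: 7 days. 2010-11-26 + 7 days = 2010-12-03.
Next gap: 8 days. 2010-12-03 + 8 days = 2010-12-11.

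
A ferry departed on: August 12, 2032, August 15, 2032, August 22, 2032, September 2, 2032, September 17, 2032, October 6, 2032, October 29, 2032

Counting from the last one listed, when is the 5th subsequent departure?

April 22, 2033

The spacing grows by 4 each time: 3, 7, 11, 15, 19, 23 days.
Next gap: 27 days. October 29, 2032 + 27 days = November 25, 2032.
Next gap: 31 days. November 25, 2032 + 31 days = December 26, 2032.
Next gap: 35 days. December 26, 2032 + 35 days = January 30, 2033.
Next gap: 39 days. January 30, 2033 + 39 days = March 10, 2033.
Next gap: 43 days. March 10, 2033 + 43 days = April 22, 2033.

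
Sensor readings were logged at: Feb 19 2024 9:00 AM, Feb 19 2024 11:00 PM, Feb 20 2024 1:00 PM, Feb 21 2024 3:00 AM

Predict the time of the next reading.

Feb 21 2024 5:00 PM

Spacing: 14, 14, 14 h — constant 14 h.
Feb 21 2024 3:00 AM + 14 h = Feb 21 2024 5:00 PM.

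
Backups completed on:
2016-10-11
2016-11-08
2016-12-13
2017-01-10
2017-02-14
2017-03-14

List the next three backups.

These are Tuesdays at 28- or 35-day spacing (28, 35, 28, 35, 28).
The pattern: 2nd Tuesday of the month.
April 2017 — 2nd Tuesday is 2017-04-11.
2nd Tuesday of May 2017: 2017-05-09.
June 2017 — 2nd Tuesday is 2017-06-13.

2017-04-11, 2017-05-09, 2017-06-13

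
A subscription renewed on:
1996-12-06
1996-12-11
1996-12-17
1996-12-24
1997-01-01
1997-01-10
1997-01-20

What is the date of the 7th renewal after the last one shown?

1997-04-28

Gaps: 5, 6, 7, 8, 9, 10 days — each gap is 1 larger than the previous one.
Next gap: 11 days. 1997-01-20 + 11 days = 1997-01-31.
Next gap: 12 days. 1997-01-31 + 12 days = 1997-02-12.
Next gap: 13 days. 1997-02-12 + 13 days = 1997-02-25.
Next gap: 14 days. 1997-02-25 + 14 days = 1997-03-11.
Next gap: 15 days. 1997-03-11 + 15 days = 1997-03-26.
Next gap: 16 days. 1997-03-26 + 16 days = 1997-04-11.
Next gap: 17 days. 1997-04-11 + 17 days = 1997-04-28.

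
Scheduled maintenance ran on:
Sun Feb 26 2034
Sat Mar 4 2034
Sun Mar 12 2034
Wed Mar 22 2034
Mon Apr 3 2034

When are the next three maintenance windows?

Mon Apr 17 2034, Wed May 3 2034, Sun May 21 2034

Gaps: 6, 8, 10, 12 days — each gap is 2 larger than the previous one.
Next gap: 14 days. Mon Apr 3 2034 + 14 days = Mon Apr 17 2034.
Next gap: 16 days. Mon Apr 17 2034 + 16 days = Wed May 3 2034.
Next gap: 18 days. Wed May 3 2034 + 18 days = Sun May 21 2034.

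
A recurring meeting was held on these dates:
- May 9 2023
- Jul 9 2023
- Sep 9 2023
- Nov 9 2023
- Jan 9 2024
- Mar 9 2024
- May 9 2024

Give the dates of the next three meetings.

Jul 9 2024, Sep 9 2024, Nov 9 2024

Gaps: 61, 62, 61, 61, 60, 61 days — not constant. Every event is on the 9th of the month.
Pattern: the 9th of every 2 months.
Next: July 2024 → Jul 9 2024.
Next: September 2024 → Sep 9 2024.
November 2024: Nov 9 2024.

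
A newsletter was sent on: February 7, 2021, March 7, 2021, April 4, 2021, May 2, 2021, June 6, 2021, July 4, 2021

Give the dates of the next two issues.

All dates are Sundays, 28, 28, 28, 35, 28 days apart.
Specifically, the 1st Sunday of each month.
1st Sunday of August 2021: August 1, 2021.
September 2021 — 1st Sunday is September 5, 2021.

August 1, 2021; September 5, 2021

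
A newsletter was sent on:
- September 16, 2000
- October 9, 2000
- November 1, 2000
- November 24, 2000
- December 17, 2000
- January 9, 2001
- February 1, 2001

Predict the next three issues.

Every event comes 23 days after the last (23, 23, 23, 23, 23, 23).
February 1, 2001 + 23 days = February 24, 2001.
February 24, 2001 + 23 days = March 19, 2001.
March 19, 2001 + 23 days = April 11, 2001.

February 24, 2001; March 19, 2001; April 11, 2001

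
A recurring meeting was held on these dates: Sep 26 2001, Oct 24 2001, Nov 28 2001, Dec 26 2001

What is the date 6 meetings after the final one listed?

Jun 26 2002

Gaps: 28, 35, 28 days — a mix of 28 and 35. Every date is a Wednesday.
Each is the 4th Wednesday of its month.
January 2002 — 4th Wednesday is Jan 23 2002.
4th Wednesday of February 2002: Feb 27 2002.
March 2002 — 4th Wednesday is Mar 27 2002.
April 2002 — 4th Wednesday is Apr 24 2002.
May 2002 — 4th Wednesday is May 22 2002.
4th Wednesday of June 2002: Jun 26 2002.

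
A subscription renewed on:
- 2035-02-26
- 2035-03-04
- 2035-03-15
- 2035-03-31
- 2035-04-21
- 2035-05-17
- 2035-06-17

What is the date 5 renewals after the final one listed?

Gaps: 6, 11, 16, 21, 26, 31 days — each gap is 5 larger than the previous one.
Next gap: 36 days. 2035-06-17 + 36 days = 2035-07-23.
Next gap: 41 days. 2035-07-23 + 41 days = 2035-09-02.
Next gap: 46 days. 2035-09-02 + 46 days = 2035-10-18.
Next gap: 51 days. 2035-10-18 + 51 days = 2035-12-08.
Next gap: 56 days. 2035-12-08 + 56 days = 2036-02-02.

2036-02-02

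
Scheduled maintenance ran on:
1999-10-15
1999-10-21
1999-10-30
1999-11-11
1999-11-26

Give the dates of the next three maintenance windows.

The spacing grows by 3 each time: 6, 9, 12, 15 days.
Next gap: 18 days. 1999-11-26 + 18 days = 1999-12-14.
Next gap: 21 days. 1999-12-14 + 21 days = 2000-01-04.
Next gap: 24 days. 2000-01-04 + 24 days = 2000-01-28.

1999-12-14, 2000-01-04, 2000-01-28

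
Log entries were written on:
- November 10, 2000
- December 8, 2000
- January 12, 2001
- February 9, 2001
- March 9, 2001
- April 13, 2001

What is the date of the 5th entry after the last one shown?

September 14, 2001

Gaps: 28, 35, 28, 28, 35 days — a mix of 28 and 35. Every date is a Friday.
Each is the 2nd Friday of its month.
May 2001 — 2nd Friday is May 11, 2001.
2nd Friday of June 2001: June 8, 2001.
July 2001 — 2nd Friday is July 13, 2001.
2nd Friday of August 2001: August 10, 2001.
2nd Friday of September 2001: September 14, 2001.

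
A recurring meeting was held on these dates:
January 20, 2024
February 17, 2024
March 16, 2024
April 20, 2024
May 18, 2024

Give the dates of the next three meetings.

June 15, 2024; July 20, 2024; August 17, 2024

These are Saturdays at 28- or 35-day spacing (28, 28, 35, 28).
The pattern: 3rd Saturday of the month.
3rd Saturday of June 2024: June 15, 2024.
July 2024 — 3rd Saturday is July 20, 2024.
3rd Saturday of August 2024: August 17, 2024.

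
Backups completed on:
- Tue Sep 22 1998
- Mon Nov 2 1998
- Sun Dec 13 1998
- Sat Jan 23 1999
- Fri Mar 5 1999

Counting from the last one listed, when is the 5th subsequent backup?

The spacing is 41, 41, 41, 41 days — always 41 days.
Fri Mar 5 1999 + 41 days = Thu Apr 15 1999.
Thu Apr 15 1999 + 41 days = Wed May 26 1999.
Wed May 26 1999 + 41 days = Tue Jul 6 1999.
Tue Jul 6 1999 + 41 days = Mon Aug 16 1999.
Mon Aug 16 1999 + 41 days = Sun Sep 26 1999.

Sun Sep 26 1999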